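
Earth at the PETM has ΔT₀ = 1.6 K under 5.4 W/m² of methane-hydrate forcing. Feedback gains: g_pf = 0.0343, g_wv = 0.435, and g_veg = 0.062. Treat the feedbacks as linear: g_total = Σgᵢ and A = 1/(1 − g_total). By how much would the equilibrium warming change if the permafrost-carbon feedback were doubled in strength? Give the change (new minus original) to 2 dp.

Original: g = 0.5313, ΔT = 1.6/(1−0.5313) = 3.4137 K.
With doubled permafrost-carbon: g' = 0.5656, ΔT' = 1.6/(1−0.5656) = 3.6832 K.
Change = 3.6832 − 3.4137 = 0.27 K.

0.27 K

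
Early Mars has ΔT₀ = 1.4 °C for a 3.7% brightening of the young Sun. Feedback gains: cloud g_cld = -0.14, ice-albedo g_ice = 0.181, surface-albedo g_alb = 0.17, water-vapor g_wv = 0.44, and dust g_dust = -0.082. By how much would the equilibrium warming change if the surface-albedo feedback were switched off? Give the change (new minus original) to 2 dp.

Original: g = 0.569, ΔT = 1.4/(1−0.569) = 3.2483 °C.
Without surface-albedo: g' = 0.399, ΔT' = 1.4/(1−0.399) = 2.3295 °C.
Change = 2.3295 − 3.2483 = -0.92 °C.

-0.92 °C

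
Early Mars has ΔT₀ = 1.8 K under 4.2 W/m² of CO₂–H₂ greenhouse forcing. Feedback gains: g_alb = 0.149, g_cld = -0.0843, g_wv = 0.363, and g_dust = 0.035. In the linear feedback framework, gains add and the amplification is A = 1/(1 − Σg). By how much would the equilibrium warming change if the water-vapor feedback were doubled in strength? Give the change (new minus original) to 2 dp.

Original: g = 0.4627, ΔT = 1.8/(1−0.4627) = 3.3501 K.
With doubled water-vapor: g' = 0.8257, ΔT' = 1.8/(1−0.8257) = 10.3270 K.
Change = 10.3270 − 3.3501 = 6.98 K.

6.98 K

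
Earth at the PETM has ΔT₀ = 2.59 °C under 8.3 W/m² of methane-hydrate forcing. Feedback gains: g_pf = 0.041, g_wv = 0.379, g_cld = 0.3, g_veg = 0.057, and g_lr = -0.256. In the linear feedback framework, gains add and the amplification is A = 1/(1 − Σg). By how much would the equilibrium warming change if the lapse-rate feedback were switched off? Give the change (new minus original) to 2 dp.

Original: g = 0.521, ΔT = 2.59/(1−0.521) = 5.4071 °C.
Without lapse-rate: g' = 0.777, ΔT' = 2.59/(1−0.777) = 11.6143 °C.
Change = 11.6143 − 5.4071 = 6.21 °C.

6.21 °C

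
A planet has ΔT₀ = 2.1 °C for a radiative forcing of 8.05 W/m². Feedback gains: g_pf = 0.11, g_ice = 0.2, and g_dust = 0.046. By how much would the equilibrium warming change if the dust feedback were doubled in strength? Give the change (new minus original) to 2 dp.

0.25 °C

Original: g = 0.356, ΔT = 2.1/(1−0.356) = 3.2609 °C.
With doubled dust: g' = 0.402, ΔT' = 2.1/(1−0.402) = 3.5117 °C.
Change = 3.5117 − 3.2609 = 0.25 °C.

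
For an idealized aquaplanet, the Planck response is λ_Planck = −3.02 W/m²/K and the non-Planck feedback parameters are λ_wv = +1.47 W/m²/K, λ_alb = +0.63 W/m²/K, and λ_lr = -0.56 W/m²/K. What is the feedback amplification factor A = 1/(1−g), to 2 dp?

Convert to gains: g_wv = 1.47/3.02 = 0.4868; g_alb = 0.63/3.02 = 0.2086; g_lr = -0.56/3.02 = -0.1854.
Total gain g = 0.51.
A = 1/(1 − 0.51) = 2.04.

2.04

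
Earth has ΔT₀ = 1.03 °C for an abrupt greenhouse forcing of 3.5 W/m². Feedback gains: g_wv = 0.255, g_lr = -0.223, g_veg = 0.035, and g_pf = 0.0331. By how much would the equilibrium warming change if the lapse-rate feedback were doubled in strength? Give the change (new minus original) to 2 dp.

Original: g = 0.1001, ΔT = 1.03/(1−0.1001) = 1.1446 °C.
With doubled lapse-rate: g' = -0.1229, ΔT' = 1.03/(1+0.1229) = 0.9173 °C.
Change = 0.9173 − 1.1446 = -0.23 °C.

-0.23 °C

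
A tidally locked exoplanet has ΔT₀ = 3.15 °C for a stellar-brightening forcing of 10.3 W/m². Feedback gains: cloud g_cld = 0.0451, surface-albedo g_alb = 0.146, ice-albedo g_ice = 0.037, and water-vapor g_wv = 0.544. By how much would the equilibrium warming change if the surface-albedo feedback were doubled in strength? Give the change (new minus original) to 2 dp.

Original: g = 0.7721, ΔT = 3.15/(1−0.7721) = 13.8219 °C.
With doubled surface-albedo: g' = 0.9181, ΔT' = 3.15/(1−0.9181) = 38.4615 °C.
Change = 38.4615 − 13.8219 = 24.64 °C.

24.64 °C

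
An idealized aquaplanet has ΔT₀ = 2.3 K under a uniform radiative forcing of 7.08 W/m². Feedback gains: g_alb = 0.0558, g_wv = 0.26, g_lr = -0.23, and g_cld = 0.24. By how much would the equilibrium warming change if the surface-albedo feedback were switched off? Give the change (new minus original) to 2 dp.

Original: g = 0.3258, ΔT = 2.3/(1−0.3258) = 3.4115 K.
Without surface-albedo: g' = 0.27, ΔT' = 2.3/(1−0.27) = 3.1507 K.
Change = 3.1507 − 3.4115 = -0.26 K.

-0.26 K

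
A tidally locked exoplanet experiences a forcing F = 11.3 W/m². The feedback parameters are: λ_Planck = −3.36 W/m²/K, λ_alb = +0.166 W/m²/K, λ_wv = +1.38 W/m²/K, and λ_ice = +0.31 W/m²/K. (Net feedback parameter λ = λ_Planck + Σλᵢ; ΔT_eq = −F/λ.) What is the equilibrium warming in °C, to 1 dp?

7.5 °C

Net feedback parameter λ = (−3.36) + (+0.166) + (+1.38) + (+0.31) = -1.504 W/m²/K.
ΔT = −F/λ = −11.3/(-1.504) = 7.5 °C.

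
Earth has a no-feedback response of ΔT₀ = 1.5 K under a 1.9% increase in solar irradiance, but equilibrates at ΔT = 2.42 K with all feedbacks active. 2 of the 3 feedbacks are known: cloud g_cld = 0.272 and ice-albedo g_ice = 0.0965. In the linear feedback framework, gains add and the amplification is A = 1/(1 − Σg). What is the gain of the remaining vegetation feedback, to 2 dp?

Amplification A = ΔT/ΔT₀ = 2.42/1.5 = 1.613.
Total gain g = 1 − 1/A = 1 − 1/1.613 = 0.38.
Known gains sum to 0.272 + 0.0965 = 0.3685.
g_veg = 0.38 − 0.3685 = 0.01.

0.01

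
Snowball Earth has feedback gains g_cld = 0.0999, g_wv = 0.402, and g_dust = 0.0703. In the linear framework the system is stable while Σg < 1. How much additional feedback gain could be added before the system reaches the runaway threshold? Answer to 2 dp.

Current total gain = 0.0999 + 0.402 + 0.0703 = 0.5722.
Margin to runaway = 1 − 0.5722 = 0.43.

0.43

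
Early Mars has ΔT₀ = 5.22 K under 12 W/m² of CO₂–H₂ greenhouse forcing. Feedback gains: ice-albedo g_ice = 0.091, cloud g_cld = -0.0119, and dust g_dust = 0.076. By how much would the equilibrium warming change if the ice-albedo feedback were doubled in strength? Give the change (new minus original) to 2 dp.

0.75 K

Original: g = 0.1551, ΔT = 5.22/(1−0.1551) = 6.1782 K.
With doubled ice-albedo: g' = 0.2461, ΔT' = 5.22/(1−0.2461) = 6.9240 K.
Change = 6.9240 − 6.1782 = 0.75 K.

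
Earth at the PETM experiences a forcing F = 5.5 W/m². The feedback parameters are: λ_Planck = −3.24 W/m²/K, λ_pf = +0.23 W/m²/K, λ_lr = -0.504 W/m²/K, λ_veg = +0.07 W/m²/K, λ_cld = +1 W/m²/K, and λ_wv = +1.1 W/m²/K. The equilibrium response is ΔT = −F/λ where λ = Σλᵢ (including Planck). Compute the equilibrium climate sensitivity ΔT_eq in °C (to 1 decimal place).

4.1 °C

Net feedback parameter λ = (−3.24) + (+0.23) + (-0.504) + (+0.07) + (+1) + (+1.1) = -1.344 W/m²/K.
ΔT = −F/λ = −5.5/(-1.344) = 4.1 °C.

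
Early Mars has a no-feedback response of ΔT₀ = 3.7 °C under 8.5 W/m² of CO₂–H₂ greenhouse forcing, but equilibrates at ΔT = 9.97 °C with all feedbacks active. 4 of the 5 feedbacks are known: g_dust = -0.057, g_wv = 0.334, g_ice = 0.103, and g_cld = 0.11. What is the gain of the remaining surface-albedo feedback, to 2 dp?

0.14

Amplification A = ΔT/ΔT₀ = 9.97/3.7 = 2.695.
Total gain g = 1 − 1/A = 1 − 1/2.695 = 0.6289.
Known gains sum to -0.057 + 0.334 + 0.103 + 0.11 = 0.49.
g_alb = 0.6289 − 0.49 = 0.14.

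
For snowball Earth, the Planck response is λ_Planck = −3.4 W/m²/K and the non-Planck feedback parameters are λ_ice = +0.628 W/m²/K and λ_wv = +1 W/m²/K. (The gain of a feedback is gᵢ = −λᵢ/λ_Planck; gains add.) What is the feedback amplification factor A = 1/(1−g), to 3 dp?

Convert to gains: g_ice = 0.628/3.4 = 0.1847; g_wv = 1/3.4 = 0.2941.
Total gain g = 0.4788.
A = 1/(1 − 0.4788) = 1.919.

1.919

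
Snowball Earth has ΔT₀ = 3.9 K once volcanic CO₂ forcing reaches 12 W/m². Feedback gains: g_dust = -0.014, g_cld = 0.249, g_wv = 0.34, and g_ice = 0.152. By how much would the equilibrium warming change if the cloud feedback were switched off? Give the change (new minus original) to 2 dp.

-6.81 K

Original: g = 0.727, ΔT = 3.9/(1−0.727) = 14.2857 K.
Without cloud: g' = 0.478, ΔT' = 3.9/(1−0.478) = 7.4713 K.
Change = 7.4713 − 14.2857 = -6.81 K.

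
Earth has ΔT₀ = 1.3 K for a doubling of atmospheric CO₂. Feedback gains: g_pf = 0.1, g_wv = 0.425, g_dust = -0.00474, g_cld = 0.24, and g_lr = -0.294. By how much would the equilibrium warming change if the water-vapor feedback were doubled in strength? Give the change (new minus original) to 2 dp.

Original: g = 0.46626, ΔT = 1.3/(1−0.46626) = 2.4356 K.
With doubled water-vapor: g' = 0.89126, ΔT' = 1.3/(1−0.89126) = 11.9551 K.
Change = 11.9551 − 2.4356 = 9.52 K.

9.52 K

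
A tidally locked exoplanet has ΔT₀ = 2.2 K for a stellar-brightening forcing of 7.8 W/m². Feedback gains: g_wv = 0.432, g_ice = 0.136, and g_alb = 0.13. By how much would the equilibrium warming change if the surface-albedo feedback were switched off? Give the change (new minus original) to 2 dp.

-2.19 K

Original: g = 0.698, ΔT = 2.2/(1−0.698) = 7.2848 K.
Without surface-albedo: g' = 0.568, ΔT' = 2.2/(1−0.568) = 5.0926 K.
Change = 5.0926 − 7.2848 = -2.19 K.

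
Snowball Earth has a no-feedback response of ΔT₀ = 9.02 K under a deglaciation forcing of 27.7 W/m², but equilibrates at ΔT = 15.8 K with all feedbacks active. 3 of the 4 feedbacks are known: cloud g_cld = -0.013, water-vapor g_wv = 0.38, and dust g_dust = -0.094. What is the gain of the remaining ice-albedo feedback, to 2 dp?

Amplification A = ΔT/ΔT₀ = 15.8/9.02 = 1.752.
Total gain g = 1 − 1/A = 1 − 1/1.752 = 0.4292.
Known gains sum to -0.013 + 0.38 − 0.094 = 0.273.
g_ice = 0.4292 − 0.273 = 0.16.

0.16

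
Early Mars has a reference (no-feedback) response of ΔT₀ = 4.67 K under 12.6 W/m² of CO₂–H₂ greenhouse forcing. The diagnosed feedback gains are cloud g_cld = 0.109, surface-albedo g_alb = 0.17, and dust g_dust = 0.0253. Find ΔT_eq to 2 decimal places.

Total gain g = 0.109 + 0.17 + 0.0253 = 0.3043.
Amplification A = 1/(1 − 0.3043) = 1.437.
ΔT = 4.67 × 1.437 = 6.71 K.

6.71 K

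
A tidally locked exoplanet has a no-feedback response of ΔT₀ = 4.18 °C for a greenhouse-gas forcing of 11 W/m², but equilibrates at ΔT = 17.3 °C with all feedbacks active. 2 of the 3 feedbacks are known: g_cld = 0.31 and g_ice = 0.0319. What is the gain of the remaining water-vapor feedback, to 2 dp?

Amplification A = ΔT/ΔT₀ = 17.3/4.18 = 4.139.
Total gain g = 1 − 1/A = 1 − 1/4.139 = 0.7584.
Known gains sum to 0.31 + 0.0319 = 0.3419.
g_wv = 0.7584 − 0.3419 = 0.42.

0.42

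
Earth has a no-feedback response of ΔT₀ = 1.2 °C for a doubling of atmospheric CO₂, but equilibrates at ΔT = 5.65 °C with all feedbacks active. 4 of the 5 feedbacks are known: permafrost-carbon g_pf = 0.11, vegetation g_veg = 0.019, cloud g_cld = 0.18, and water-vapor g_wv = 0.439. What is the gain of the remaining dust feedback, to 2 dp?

Amplification A = ΔT/ΔT₀ = 5.65/1.2 = 4.708.
Total gain g = 1 − 1/A = 1 − 1/4.708 = 0.7876.
Known gains sum to 0.11 + 0.019 + 0.18 + 0.439 = 0.748.
g_dust = 0.7876 − 0.748 = 0.04.

0.04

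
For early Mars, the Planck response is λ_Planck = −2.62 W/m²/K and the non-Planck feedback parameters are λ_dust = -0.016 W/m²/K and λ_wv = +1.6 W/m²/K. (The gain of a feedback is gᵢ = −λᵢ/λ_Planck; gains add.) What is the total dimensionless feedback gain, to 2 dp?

Convert to gains: g_dust = -0.016/2.62 = -0.006107; g_wv = 1.6/2.62 = 0.6107.
Total gain g = 0.604593.

0.60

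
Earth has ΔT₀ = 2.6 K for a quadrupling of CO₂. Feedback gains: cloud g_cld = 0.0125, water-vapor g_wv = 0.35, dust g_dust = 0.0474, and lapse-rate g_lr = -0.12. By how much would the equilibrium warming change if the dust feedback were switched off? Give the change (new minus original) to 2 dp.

-0.23 K

Original: g = 0.2899, ΔT = 2.6/(1−0.2899) = 3.6615 K.
Without dust: g' = 0.2425, ΔT' = 2.6/(1−0.2425) = 3.4323 K.
Change = 3.4323 − 3.6615 = -0.23 K.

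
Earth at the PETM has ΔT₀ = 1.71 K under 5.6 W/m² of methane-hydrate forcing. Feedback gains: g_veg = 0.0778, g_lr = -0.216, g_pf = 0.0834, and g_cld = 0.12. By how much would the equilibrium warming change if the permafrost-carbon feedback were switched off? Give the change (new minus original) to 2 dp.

-0.15 K

Original: g = 0.0652, ΔT = 1.71/(1−0.0652) = 1.8293 K.
Without permafrost-carbon: g' = -0.0182, ΔT' = 1.71/(1+0.0182) = 1.6794 K.
Change = 1.6794 − 1.8293 = -0.15 K.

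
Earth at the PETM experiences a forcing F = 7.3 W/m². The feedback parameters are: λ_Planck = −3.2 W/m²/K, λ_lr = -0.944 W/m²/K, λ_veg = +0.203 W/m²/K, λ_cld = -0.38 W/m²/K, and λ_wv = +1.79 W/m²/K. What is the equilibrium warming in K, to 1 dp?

2.9 K

Net feedback parameter λ = (−3.2) + (-0.944) + (+0.203) + (-0.38) + (+1.79) = -2.531 W/m²/K.
ΔT = −F/λ = −7.3/(-2.531) = 2.9 K.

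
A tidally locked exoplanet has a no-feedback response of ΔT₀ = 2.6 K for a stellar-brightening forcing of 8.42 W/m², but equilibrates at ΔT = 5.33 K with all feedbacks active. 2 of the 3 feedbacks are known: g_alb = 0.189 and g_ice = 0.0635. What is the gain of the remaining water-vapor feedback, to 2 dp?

Amplification A = ΔT/ΔT₀ = 5.33/2.6 = 2.05.
Total gain g = 1 − 1/A = 1 − 1/2.05 = 0.5122.
Known gains sum to 0.189 + 0.0635 = 0.2525.
g_wv = 0.5122 − 0.2525 = 0.26.

0.26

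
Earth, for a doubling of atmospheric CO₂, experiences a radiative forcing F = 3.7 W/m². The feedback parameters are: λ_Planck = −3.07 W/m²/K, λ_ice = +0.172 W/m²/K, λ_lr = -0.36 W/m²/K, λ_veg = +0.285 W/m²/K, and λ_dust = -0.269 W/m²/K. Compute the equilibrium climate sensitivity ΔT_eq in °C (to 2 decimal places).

Net feedback parameter λ = (−3.07) + (+0.172) + (-0.36) + (+0.285) + (-0.269) = -3.242 W/m²/K.
ΔT = −F/λ = −3.7/(-3.242) = 1.14 °C.

1.14 °C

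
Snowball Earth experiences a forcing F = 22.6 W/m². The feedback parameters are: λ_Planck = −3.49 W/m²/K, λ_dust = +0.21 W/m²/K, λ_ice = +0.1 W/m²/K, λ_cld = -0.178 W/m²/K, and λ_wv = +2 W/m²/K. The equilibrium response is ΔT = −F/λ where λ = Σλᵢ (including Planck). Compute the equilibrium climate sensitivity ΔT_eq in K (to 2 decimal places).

Net feedback parameter λ = (−3.49) + (+0.21) + (+0.1) + (-0.178) + (+2) = -1.358 W/m²/K.
ΔT = −F/λ = −22.6/(-1.358) = 16.64 K.

16.64 K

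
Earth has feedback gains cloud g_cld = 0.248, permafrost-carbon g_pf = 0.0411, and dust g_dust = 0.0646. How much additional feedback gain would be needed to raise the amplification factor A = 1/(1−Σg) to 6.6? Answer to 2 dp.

Current total gain = 0.3537.
Target gain for A = 6.6: g* = 1 − 1/6.6 = 0.8485.
Additional gain needed = 0.8485 − 0.3537 = 0.49.

0.49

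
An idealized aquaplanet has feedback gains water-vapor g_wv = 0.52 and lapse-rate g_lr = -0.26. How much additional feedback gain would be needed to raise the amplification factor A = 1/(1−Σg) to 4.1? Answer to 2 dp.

0.50

Current total gain = 0.26.
Target gain for A = 4.1: g* = 1 − 1/4.1 = 0.7561.
Additional gain needed = 0.7561 − 0.26 = 0.50.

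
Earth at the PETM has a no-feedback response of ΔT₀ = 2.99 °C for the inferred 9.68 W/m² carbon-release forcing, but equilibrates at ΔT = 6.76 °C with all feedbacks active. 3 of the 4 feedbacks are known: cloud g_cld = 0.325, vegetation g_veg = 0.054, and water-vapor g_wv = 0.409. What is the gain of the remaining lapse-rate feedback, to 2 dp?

Amplification A = ΔT/ΔT₀ = 6.76/2.99 = 2.261.
Total gain g = 1 − 1/A = 1 − 1/2.261 = 0.5577.
Known gains sum to 0.325 + 0.054 + 0.409 = 0.788.
g_lr = 0.5577 − 0.788 = -0.23.

-0.23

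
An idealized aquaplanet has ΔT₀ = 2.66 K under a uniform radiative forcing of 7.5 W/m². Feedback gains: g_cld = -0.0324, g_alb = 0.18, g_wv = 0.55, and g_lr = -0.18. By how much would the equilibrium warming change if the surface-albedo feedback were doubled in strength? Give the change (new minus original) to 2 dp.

Original: g = 0.5176, ΔT = 2.66/(1−0.5176) = 5.5141 K.
With doubled surface-albedo: g' = 0.6976, ΔT' = 2.66/(1−0.6976) = 8.7963 K.
Change = 8.7963 − 5.5141 = 3.28 K.

3.28 K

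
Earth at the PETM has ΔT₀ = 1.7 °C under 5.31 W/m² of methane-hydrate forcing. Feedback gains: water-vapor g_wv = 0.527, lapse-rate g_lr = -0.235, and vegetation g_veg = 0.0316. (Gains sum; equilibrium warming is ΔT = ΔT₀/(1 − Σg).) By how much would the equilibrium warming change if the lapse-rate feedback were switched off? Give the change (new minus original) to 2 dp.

1.34 °C

Original: g = 0.3236, ΔT = 1.7/(1−0.3236) = 2.5133 °C.
Without lapse-rate: g' = 0.5586, ΔT' = 1.7/(1−0.5586) = 3.8514 °C.
Change = 3.8514 − 2.5133 = 1.34 °C.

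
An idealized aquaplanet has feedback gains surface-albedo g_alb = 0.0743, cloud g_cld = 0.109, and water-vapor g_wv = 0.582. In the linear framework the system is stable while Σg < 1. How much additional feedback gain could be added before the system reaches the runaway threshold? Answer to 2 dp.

0.23

Current total gain = 0.0743 + 0.109 + 0.582 = 0.7653.
Margin to runaway = 1 − 0.7653 = 0.23.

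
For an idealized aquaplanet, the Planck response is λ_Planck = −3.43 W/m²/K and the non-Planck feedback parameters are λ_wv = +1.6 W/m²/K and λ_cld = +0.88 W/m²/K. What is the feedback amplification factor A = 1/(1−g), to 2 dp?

3.61

Convert to gains: g_wv = 1.6/3.43 = 0.4665; g_cld = 0.88/3.43 = 0.2566.
Total gain g = 0.7231.
A = 1/(1 − 0.7231) = 3.61.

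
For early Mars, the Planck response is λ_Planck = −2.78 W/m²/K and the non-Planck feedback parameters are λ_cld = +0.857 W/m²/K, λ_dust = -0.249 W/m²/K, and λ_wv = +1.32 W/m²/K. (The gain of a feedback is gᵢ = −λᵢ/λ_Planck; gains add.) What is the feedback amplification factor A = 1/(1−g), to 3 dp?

Convert to gains: g_cld = 0.857/2.78 = 0.3083; g_dust = -0.249/2.78 = -0.08957; g_wv = 1.32/2.78 = 0.4748.
Total gain g = 0.69353.
A = 1/(1 − 0.69353) = 3.263.

3.263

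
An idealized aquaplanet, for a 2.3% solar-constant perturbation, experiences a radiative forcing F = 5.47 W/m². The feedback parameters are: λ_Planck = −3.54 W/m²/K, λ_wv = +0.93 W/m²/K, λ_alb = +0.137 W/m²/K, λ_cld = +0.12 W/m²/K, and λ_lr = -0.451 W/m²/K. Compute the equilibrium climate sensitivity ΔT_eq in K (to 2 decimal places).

1.95 K

Net feedback parameter λ = (−3.54) + (+0.93) + (+0.137) + (+0.12) + (-0.451) = -2.804 W/m²/K.
ΔT = −F/λ = −5.47/(-2.804) = 1.95 K.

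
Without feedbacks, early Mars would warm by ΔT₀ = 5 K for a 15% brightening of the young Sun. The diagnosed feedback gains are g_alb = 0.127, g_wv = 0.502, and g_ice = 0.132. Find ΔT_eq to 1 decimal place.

Total gain g = 0.127 + 0.502 + 0.132 = 0.761.
Amplification A = 1/(1 − 0.761) = 4.184.
ΔT = 5 × 4.184 = 20.9 K.

20.9 K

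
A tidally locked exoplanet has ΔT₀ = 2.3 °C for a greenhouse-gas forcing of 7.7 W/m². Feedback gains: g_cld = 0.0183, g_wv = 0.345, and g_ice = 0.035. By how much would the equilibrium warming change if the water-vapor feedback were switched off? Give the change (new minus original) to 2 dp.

-1.39 °C

Original: g = 0.3983, ΔT = 2.3/(1−0.3983) = 3.8225 °C.
Without water-vapor: g' = 0.0533, ΔT' = 2.3/(1−0.0533) = 2.4295 °C.
Change = 2.4295 − 3.8225 = -1.39 °C.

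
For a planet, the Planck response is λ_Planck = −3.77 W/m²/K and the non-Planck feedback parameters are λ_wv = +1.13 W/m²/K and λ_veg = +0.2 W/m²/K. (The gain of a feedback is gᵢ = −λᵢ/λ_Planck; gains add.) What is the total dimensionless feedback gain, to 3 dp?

Convert to gains: g_wv = 1.13/3.77 = 0.2997; g_veg = 0.2/3.77 = 0.05305.
Total gain g = 0.35275.

0.353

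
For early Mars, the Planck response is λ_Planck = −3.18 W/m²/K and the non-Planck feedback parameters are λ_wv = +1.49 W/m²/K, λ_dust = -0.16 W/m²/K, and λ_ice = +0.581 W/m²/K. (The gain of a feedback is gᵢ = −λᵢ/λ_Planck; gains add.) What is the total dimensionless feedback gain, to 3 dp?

Convert to gains: g_wv = 1.49/3.18 = 0.4686; g_dust = -0.16/3.18 = -0.05031; g_ice = 0.581/3.18 = 0.1827.
Total gain g = 0.60099.

0.601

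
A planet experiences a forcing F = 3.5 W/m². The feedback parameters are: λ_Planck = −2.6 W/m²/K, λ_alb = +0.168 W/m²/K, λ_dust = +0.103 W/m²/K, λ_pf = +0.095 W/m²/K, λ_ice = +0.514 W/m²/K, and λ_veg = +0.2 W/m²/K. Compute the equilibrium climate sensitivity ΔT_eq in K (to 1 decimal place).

2.3 K

Net feedback parameter λ = (−2.6) + (+0.168) + (+0.103) + (+0.095) + (+0.514) + (+0.2) = -1.52 W/m²/K.
ΔT = −F/λ = −3.5/(-1.52) = 2.3 K.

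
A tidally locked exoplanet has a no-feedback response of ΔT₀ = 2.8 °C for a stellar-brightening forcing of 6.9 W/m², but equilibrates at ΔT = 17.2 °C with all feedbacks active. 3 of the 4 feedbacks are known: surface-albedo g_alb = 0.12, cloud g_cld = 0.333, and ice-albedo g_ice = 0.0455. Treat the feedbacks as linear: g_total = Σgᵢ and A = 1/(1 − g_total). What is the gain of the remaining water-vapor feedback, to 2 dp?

0.34

Amplification A = ΔT/ΔT₀ = 17.2/2.8 = 6.143.
Total gain g = 1 − 1/A = 1 − 1/6.143 = 0.8372.
Known gains sum to 0.12 + 0.333 + 0.0455 = 0.4985.
g_wv = 0.8372 − 0.4985 = 0.34.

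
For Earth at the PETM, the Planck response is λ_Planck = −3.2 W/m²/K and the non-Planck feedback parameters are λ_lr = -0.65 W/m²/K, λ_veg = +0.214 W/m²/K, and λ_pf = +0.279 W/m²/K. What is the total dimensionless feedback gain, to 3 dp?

Convert to gains: g_lr = -0.65/3.2 = -0.2031; g_veg = 0.214/3.2 = 0.06687; g_pf = 0.279/3.2 = 0.08719.
Total gain g = -0.04904.

-0.049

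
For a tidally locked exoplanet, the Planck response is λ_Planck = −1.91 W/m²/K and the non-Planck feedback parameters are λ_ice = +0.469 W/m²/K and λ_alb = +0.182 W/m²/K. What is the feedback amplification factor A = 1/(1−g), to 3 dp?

Convert to gains: g_ice = 0.469/1.91 = 0.2455; g_alb = 0.182/1.91 = 0.09529.
Total gain g = 0.34079.
A = 1/(1 − 0.34079) = 1.517.

1.517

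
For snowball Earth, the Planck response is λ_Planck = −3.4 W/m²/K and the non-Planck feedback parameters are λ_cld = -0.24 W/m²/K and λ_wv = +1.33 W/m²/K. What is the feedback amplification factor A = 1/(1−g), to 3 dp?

Convert to gains: g_cld = -0.24/3.4 = -0.07059; g_wv = 1.33/3.4 = 0.3912.
Total gain g = 0.32061.
A = 1/(1 − 0.32061) = 1.472.

1.472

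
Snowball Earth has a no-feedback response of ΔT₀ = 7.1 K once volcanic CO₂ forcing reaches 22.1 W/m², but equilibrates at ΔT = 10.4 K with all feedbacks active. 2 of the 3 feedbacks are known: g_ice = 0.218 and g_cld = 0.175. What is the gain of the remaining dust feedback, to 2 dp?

Amplification A = ΔT/ΔT₀ = 10.4/7.1 = 1.465.
Total gain g = 1 − 1/A = 1 − 1/1.465 = 0.3174.
Known gains sum to 0.218 + 0.175 = 0.393.
g_dust = 0.3174 − 0.393 = -0.08.

-0.08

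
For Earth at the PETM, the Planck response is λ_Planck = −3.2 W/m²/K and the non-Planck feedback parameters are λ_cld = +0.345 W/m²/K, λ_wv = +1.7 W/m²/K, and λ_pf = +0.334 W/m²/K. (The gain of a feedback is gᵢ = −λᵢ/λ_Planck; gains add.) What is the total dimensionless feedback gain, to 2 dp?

0.74

Convert to gains: g_cld = 0.345/3.2 = 0.1078; g_wv = 1.7/3.2 = 0.5312; g_pf = 0.334/3.2 = 0.1044.
Total gain g = 0.7434.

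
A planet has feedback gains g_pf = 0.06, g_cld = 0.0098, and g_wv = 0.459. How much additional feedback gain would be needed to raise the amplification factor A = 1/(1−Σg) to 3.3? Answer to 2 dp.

Current total gain = 0.5288.
Target gain for A = 3.3: g* = 1 − 1/3.3 = 0.697.
Additional gain needed = 0.697 − 0.5288 = 0.17.

0.17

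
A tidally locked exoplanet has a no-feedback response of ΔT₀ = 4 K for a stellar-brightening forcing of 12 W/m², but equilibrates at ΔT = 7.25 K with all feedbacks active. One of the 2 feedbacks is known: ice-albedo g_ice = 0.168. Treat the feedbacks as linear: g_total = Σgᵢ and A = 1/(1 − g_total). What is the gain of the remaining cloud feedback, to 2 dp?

0.28

Amplification A = ΔT/ΔT₀ = 7.25/4 = 1.812.
Total gain g = 1 − 1/A = 1 − 1/1.812 = 0.4481.
The known gain is 0.168.
g_cld = 0.4481 − 0.168 = 0.28.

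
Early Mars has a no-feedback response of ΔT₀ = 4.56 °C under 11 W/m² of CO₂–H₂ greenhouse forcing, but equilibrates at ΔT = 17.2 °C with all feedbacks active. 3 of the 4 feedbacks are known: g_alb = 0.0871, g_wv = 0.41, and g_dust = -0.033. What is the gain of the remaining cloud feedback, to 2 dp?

0.27

Amplification A = ΔT/ΔT₀ = 17.2/4.56 = 3.772.
Total gain g = 1 − 1/A = 1 − 1/3.772 = 0.7349.
Known gains sum to 0.0871 + 0.41 − 0.033 = 0.4641.
g_cld = 0.7349 − 0.4641 = 0.27.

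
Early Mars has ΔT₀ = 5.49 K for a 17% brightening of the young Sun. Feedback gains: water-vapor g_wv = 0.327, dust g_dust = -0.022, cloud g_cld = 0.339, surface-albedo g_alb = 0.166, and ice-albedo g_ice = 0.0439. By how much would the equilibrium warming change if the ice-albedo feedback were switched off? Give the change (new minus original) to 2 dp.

Original: g = 0.8539, ΔT = 5.49/(1−0.8539) = 37.5770 K.
Without ice-albedo: g' = 0.81, ΔT' = 5.49/(1−0.81) = 28.8947 K.
Change = 28.8947 − 37.5770 = -8.68 K.

-8.68 K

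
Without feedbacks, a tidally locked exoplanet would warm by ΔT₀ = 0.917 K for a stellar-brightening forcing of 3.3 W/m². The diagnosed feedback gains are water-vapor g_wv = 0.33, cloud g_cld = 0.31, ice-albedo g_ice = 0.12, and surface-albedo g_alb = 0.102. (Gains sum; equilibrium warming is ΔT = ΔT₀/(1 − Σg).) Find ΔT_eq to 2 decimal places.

6.64 K

Total gain g = 0.33 + 0.31 + 0.12 + 0.102 = 0.862.
Amplification A = 1/(1 − 0.862) = 7.246.
ΔT = 0.917 × 7.246 = 6.64 K.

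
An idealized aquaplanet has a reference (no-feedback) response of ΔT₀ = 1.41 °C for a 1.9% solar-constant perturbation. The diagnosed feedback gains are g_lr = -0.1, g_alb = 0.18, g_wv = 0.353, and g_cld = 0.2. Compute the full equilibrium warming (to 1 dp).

3.8 °C

Total gain g = -0.1 + 0.18 + 0.353 + 0.2 = 0.633.
Amplification A = 1/(1 − 0.633) = 2.725.
ΔT = 1.41 × 2.725 = 3.8 °C.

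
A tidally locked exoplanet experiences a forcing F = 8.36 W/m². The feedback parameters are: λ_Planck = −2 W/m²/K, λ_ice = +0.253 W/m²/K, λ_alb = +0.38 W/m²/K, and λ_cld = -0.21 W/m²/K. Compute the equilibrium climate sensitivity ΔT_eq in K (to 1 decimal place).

5.3 K

Net feedback parameter λ = (−2) + (+0.253) + (+0.38) + (-0.21) = -1.577 W/m²/K.
ΔT = −F/λ = −8.36/(-1.577) = 5.3 K.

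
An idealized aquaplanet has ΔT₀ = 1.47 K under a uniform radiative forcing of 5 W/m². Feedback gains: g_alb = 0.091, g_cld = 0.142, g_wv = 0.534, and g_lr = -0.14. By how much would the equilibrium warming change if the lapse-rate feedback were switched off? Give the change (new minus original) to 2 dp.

Original: g = 0.627, ΔT = 1.47/(1−0.627) = 3.9410 K.
Without lapse-rate: g' = 0.767, ΔT' = 1.47/(1−0.767) = 6.3090 K.
Change = 6.3090 − 3.9410 = 2.37 K.

2.37 K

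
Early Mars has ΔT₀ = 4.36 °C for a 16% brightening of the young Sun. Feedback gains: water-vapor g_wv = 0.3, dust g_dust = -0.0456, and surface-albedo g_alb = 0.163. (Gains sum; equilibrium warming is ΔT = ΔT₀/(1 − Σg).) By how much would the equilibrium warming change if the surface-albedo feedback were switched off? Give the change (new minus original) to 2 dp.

-1.64 °C

Original: g = 0.4174, ΔT = 4.36/(1−0.4174) = 7.4837 °C.
Without surface-albedo: g' = 0.2544, ΔT' = 4.36/(1−0.2544) = 5.8476 °C.
Change = 5.8476 − 7.4837 = -1.64 °C.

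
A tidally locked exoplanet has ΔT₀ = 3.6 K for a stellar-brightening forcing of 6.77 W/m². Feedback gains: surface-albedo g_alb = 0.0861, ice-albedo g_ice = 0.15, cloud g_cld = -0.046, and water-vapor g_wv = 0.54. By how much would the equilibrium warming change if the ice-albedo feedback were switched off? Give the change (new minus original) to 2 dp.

Original: g = 0.7301, ΔT = 3.6/(1−0.7301) = 13.3383 K.
Without ice-albedo: g' = 0.5801, ΔT' = 3.6/(1−0.5801) = 8.5735 K.
Change = 8.5735 − 13.3383 = -4.76 K.

-4.76 K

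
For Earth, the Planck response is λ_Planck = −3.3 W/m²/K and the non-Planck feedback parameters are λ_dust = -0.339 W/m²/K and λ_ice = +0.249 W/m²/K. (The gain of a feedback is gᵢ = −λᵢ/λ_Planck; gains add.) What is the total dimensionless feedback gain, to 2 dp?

Convert to gains: g_dust = -0.339/3.3 = -0.1027; g_ice = 0.249/3.3 = 0.07545.
Total gain g = -0.02725.

-0.03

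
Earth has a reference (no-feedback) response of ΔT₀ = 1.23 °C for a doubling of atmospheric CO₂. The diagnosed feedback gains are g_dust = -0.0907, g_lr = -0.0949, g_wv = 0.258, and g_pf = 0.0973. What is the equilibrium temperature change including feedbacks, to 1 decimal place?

1.5 °C

Total gain g = -0.0907 − 0.0949 + 0.258 + 0.0973 = 0.1697.
Amplification A = 1/(1 − 0.1697) = 1.204.
ΔT = 1.23 × 1.204 = 1.5 °C.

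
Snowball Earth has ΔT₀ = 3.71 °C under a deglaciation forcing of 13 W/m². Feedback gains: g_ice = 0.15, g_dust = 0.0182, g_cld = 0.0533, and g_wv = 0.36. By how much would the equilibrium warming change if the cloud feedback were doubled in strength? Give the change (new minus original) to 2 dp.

Original: g = 0.5815, ΔT = 3.71/(1−0.5815) = 8.8650 °C.
With doubled cloud: g' = 0.6348, ΔT' = 3.71/(1−0.6348) = 10.1588 °C.
Change = 10.1588 − 8.8650 = 1.29 °C.

1.29 °C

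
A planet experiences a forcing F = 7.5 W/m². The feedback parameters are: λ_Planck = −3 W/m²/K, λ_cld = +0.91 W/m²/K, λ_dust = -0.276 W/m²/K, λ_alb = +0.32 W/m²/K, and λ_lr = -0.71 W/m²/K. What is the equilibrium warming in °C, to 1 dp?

2.7 °C

Net feedback parameter λ = (−3) + (+0.91) + (-0.276) + (+0.32) + (-0.71) = -2.756 W/m²/K.
ΔT = −F/λ = −7.5/(-2.756) = 2.7 °C.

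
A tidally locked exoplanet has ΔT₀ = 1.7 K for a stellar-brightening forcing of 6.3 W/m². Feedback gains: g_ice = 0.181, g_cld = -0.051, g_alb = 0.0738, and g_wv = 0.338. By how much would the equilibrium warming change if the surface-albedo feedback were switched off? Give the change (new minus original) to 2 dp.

-0.51 K

Original: g = 0.5418, ΔT = 1.7/(1−0.5418) = 3.7102 K.
Without surface-albedo: g' = 0.468, ΔT' = 1.7/(1−0.468) = 3.1955 K.
Change = 3.1955 − 3.7102 = -0.51 K.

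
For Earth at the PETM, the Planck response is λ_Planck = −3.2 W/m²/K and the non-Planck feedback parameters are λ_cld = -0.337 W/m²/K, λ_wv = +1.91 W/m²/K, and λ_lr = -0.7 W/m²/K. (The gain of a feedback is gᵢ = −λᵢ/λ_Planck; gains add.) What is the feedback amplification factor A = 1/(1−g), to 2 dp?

Convert to gains: g_cld = -0.337/3.2 = -0.1053; g_wv = 1.91/3.2 = 0.5969; g_lr = -0.7/3.2 = -0.2187.
Total gain g = 0.2729.
A = 1/(1 − 0.2729) = 1.38.

1.38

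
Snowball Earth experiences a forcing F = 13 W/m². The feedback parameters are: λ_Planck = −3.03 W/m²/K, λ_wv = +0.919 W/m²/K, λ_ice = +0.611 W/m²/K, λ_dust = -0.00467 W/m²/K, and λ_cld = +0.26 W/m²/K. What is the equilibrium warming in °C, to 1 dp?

10.4 °C

Net feedback parameter λ = (−3.03) + (+0.919) + (+0.611) + (-0.00467) + (+0.26) = -1.24467 W/m²/K.
ΔT = −F/λ = −13/(-1.24467) = 10.4 °C.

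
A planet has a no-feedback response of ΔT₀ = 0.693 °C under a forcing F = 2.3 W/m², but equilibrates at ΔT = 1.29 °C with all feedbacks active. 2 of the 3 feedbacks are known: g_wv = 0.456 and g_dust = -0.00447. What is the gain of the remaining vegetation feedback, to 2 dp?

0.01

Amplification A = ΔT/ΔT₀ = 1.29/0.693 = 1.861.
Total gain g = 1 − 1/A = 1 − 1/1.861 = 0.4627.
Known gains sum to 0.456 − 0.00447 = 0.45153.
g_veg = 0.4627 − 0.45153 = 0.01.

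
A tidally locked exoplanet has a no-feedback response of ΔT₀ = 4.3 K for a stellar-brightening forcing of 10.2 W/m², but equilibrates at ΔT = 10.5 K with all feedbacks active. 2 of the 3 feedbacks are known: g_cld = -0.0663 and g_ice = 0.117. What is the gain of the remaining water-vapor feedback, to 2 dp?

Amplification A = ΔT/ΔT₀ = 10.5/4.3 = 2.442.
Total gain g = 1 − 1/A = 1 − 1/2.442 = 0.5905.
Known gains sum to -0.0663 + 0.117 = 0.0507.
g_wv = 0.5905 − 0.0507 = 0.54.

0.54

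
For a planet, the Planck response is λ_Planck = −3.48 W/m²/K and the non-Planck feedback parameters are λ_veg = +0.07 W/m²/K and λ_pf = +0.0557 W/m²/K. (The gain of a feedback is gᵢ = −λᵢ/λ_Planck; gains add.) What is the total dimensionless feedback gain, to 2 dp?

Convert to gains: g_veg = 0.07/3.48 = 0.02011; g_pf = 0.0557/3.48 = 0.01601.
Total gain g = 0.03612.

0.04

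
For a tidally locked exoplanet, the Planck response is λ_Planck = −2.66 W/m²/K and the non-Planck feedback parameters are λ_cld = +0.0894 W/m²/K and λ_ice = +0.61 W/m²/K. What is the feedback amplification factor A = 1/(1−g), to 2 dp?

Convert to gains: g_cld = 0.0894/2.66 = 0.03361; g_ice = 0.61/2.66 = 0.2293.
Total gain g = 0.26291.
A = 1/(1 − 0.26291) = 1.36.

1.36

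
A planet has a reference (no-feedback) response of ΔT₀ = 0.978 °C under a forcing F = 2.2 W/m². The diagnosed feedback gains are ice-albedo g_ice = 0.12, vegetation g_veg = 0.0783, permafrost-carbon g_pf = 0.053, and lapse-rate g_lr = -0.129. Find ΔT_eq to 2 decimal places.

Total gain g = 0.12 + 0.0783 + 0.053 − 0.129 = 0.1223.
Amplification A = 1/(1 − 0.1223) = 1.139.
ΔT = 0.978 × 1.139 = 1.11 °C.

1.11 °C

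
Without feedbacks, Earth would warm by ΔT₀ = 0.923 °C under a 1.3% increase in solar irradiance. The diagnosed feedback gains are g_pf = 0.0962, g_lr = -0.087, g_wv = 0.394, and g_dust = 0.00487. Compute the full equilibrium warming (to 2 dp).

1.56 °C

Total gain g = 0.0962 − 0.087 + 0.394 + 0.00487 = 0.40807.
Amplification A = 1/(1 − 0.40807) = 1.689.
ΔT = 0.923 × 1.689 = 1.56 °C.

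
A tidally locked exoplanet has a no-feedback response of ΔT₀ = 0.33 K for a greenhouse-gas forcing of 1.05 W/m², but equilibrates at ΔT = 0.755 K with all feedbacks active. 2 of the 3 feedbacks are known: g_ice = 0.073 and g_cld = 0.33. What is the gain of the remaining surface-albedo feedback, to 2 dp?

0.16

Amplification A = ΔT/ΔT₀ = 0.755/0.33 = 2.288.
Total gain g = 1 − 1/A = 1 − 1/2.288 = 0.5629.
Known gains sum to 0.073 + 0.33 = 0.403.
g_alb = 0.5629 − 0.403 = 0.16.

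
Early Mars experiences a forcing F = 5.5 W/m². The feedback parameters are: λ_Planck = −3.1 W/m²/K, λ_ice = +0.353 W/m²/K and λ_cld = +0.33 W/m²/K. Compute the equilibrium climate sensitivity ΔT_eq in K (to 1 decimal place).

Net feedback parameter λ = (−3.1) + (+0.353) + (+0.33) = -2.417 W/m²/K.
ΔT = −F/λ = −5.5/(-2.417) = 2.3 K.

2.3 K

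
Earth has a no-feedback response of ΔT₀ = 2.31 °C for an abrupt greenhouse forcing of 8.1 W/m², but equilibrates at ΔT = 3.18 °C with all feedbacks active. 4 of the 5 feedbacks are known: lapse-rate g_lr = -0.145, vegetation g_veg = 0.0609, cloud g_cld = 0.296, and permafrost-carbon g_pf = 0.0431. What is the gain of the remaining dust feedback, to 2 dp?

0.02

Amplification A = ΔT/ΔT₀ = 3.18/2.31 = 1.377.
Total gain g = 1 − 1/A = 1 − 1/1.377 = 0.2738.
Known gains sum to -0.145 + 0.0609 + 0.296 + 0.0431 = 0.255.
g_dust = 0.2738 − 0.255 = 0.02.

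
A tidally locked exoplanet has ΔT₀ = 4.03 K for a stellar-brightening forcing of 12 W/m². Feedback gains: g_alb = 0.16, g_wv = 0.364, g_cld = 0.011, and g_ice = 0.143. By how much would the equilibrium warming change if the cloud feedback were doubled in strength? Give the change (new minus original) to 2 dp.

Original: g = 0.678, ΔT = 4.03/(1−0.678) = 12.5155 K.
With doubled cloud: g' = 0.689, ΔT' = 4.03/(1−0.689) = 12.9582 K.
Change = 12.9582 − 12.5155 = 0.44 K.

0.44 K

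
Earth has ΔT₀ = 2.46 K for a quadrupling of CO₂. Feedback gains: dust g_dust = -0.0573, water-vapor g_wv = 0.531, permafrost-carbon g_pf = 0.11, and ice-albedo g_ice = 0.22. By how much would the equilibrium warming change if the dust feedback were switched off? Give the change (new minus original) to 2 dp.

5.17 K

Original: g = 0.8037, ΔT = 2.46/(1−0.8037) = 12.5318 K.
Without dust: g' = 0.861, ΔT' = 2.46/(1−0.861) = 17.6978 K.
Change = 17.6978 − 12.5318 = 5.17 K.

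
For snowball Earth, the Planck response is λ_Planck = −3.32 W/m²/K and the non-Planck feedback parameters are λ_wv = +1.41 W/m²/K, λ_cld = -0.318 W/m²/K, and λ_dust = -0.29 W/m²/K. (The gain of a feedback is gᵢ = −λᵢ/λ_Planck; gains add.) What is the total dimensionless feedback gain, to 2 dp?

0.24

Convert to gains: g_wv = 1.41/3.32 = 0.4247; g_cld = -0.318/3.32 = -0.09578; g_dust = -0.29/3.32 = -0.08735.
Total gain g = 0.24157.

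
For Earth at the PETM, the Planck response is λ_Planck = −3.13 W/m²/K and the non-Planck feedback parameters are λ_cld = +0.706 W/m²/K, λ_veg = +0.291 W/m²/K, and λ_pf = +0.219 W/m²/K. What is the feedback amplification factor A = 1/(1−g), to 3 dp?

Convert to gains: g_cld = 0.706/3.13 = 0.2256; g_veg = 0.291/3.13 = 0.09297; g_pf = 0.219/3.13 = 0.06997.
Total gain g = 0.38854.
A = 1/(1 − 0.38854) = 1.635.

1.635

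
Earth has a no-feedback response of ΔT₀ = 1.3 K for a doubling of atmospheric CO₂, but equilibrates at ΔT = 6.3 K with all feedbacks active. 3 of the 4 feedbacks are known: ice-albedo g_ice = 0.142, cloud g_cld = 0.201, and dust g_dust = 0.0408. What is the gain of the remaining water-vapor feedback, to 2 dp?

Amplification A = ΔT/ΔT₀ = 6.3/1.3 = 4.846.
Total gain g = 1 − 1/A = 1 − 1/4.846 = 0.7936.
Known gains sum to 0.142 + 0.201 + 0.0408 = 0.3838.
g_wv = 0.7936 − 0.3838 = 0.41.

0.41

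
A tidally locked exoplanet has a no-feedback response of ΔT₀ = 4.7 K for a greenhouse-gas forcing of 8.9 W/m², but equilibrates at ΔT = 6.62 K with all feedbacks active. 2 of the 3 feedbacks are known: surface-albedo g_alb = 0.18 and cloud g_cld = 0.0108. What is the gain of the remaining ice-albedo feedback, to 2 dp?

Amplification A = ΔT/ΔT₀ = 6.62/4.7 = 1.409.
Total gain g = 1 − 1/A = 1 − 1/1.409 = 0.2903.
Known gains sum to 0.18 + 0.0108 = 0.1908.
g_ice = 0.2903 − 0.1908 = 0.10.

0.10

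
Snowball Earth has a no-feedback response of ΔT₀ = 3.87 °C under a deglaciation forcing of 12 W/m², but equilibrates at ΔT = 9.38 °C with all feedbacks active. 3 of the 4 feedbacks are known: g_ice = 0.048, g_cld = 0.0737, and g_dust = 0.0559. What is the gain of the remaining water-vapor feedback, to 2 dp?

Amplification A = ΔT/ΔT₀ = 9.38/3.87 = 2.424.
Total gain g = 1 − 1/A = 1 − 1/2.424 = 0.5875.
Known gains sum to 0.048 + 0.0737 + 0.0559 = 0.1776.
g_wv = 0.5875 − 0.1776 = 0.41.

0.41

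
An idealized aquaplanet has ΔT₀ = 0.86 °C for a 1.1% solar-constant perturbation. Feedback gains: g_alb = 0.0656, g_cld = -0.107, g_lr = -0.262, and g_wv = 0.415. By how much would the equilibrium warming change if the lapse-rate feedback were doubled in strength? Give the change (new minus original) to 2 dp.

-0.22 °C

Original: g = 0.1116, ΔT = 0.86/(1−0.1116) = 0.9680 °C.
With doubled lapse-rate: g' = -0.1504, ΔT' = 0.86/(1+0.1504) = 0.7476 °C.
Change = 0.7476 − 0.9680 = -0.22 °C.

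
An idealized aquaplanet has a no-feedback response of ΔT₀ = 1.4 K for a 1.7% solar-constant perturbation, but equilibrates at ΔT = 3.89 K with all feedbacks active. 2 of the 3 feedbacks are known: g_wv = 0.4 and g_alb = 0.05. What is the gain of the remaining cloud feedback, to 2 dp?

0.19

Amplification A = ΔT/ΔT₀ = 3.89/1.4 = 2.779.
Total gain g = 1 − 1/A = 1 − 1/2.779 = 0.6402.
Known gains sum to 0.4 + 0.05 = 0.45.
g_cld = 0.6402 − 0.45 = 0.19.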